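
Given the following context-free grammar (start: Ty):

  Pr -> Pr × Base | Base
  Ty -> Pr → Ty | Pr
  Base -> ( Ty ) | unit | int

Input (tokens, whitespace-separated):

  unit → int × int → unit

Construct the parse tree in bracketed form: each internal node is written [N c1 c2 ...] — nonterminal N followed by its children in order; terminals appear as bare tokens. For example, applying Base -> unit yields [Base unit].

Ty
Pr → Ty
Base → Ty
unit → Ty
unit → Pr → Ty
unit → Pr × Base → Ty
unit → Base × Base → Ty
unit → int × Base → Ty
unit → int × int → Ty
unit → int × int → Pr
unit → int × int → Base
unit → int × int → unit

[Ty [Pr [Base unit]] → [Ty [Pr [Pr [Base int]] × [Base int]] → [Ty [Pr [Base unit]]]]]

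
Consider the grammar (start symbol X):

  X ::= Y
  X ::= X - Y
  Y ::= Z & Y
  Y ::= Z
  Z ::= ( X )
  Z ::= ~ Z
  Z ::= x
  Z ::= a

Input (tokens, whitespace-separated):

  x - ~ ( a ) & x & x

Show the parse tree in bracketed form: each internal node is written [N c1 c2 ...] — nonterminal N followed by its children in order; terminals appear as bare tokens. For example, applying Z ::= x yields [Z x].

X
X - Y
Y - Y
Z - Y
x - Y
x - Z & Y
x - ~ Z & Y
x - ~ ( X ) & Y
x - ~ ( Y ) & Y
x - ~ ( Z ) & Y
x - ~ ( a ) & Y
x - ~ ( a ) & Z & Y
x - ~ ( a ) & x & Y
x - ~ ( a ) & x & Z
x - ~ ( a ) & x & x

[X [X [Y [Z x]]] - [Y [Z ~ [Z ( [X [Y [Z a]]] )]] & [Y [Z x] & [Y [Z x]]]]]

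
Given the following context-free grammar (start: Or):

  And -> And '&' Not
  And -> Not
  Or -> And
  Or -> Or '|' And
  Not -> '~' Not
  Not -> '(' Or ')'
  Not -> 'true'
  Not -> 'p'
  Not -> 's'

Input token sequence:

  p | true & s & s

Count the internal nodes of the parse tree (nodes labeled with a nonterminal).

[Or [Or [And [Not p]]] | [And [And [And [Not true]] & [Not s]] & [Not s]]]

10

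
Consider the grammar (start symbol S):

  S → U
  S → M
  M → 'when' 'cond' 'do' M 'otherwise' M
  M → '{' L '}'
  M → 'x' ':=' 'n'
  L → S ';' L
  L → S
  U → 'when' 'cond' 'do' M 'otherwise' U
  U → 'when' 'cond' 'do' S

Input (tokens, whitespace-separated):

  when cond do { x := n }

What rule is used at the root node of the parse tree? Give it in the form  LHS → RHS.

S → U

[S [U when cond do [S [M { [L [S [M x := n]]] }]]]]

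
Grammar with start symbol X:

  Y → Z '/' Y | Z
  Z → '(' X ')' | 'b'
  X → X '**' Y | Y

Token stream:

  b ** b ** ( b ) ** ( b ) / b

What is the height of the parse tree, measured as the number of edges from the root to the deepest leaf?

7

[X [X [X [X [Y [Z b]]] ** [Y [Z b]]] ** [Y [Z ( [X [Y [Z b]]] )]]] ** [Y [Z ( [X [Y [Z b]]] )] / [Y [Z b]]]]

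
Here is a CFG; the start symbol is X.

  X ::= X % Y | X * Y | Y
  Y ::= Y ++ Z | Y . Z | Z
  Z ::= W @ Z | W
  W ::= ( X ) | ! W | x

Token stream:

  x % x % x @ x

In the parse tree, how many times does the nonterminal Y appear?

[X [X [X [Y [Z [W x]]]] % [Y [Z [W x]]]] % [Y [Z [W x] @ [Z [W x]]]]]

3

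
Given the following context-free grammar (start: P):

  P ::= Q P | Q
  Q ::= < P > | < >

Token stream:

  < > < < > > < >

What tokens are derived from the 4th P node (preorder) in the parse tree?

< >

[P [Q < >] [P [Q < [P [Q < >]] >] [P [Q < >]]]]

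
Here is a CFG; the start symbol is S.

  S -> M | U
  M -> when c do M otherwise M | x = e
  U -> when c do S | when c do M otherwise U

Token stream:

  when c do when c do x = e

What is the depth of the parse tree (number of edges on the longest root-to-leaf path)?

6

[S [U when c do [S [U when c do [S [M x = e]]]]]]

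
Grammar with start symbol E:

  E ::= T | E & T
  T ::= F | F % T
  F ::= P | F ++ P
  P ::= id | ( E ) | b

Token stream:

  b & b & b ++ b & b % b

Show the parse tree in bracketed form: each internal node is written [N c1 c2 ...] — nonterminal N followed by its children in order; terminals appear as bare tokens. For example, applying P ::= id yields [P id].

E
E & T
E & T & T
E & T & T & T
T & T & T & T
F & T & T & T
P & T & T & T
b & T & T & T
b & F & T & T
b & P & T & T
b & b & T & T
b & b & F & T
b & b & F ++ P & T
b & b & P ++ P & T
b & b & b ++ P & T
b & b & b ++ b & T
b & b & b ++ b & F % T
b & b & b ++ b & P % T
b & b & b ++ b & b % T
b & b & b ++ b & b % F
b & b & b ++ b & b % P
b & b & b ++ b & b % b

[E [E [E [E [T [F [P b]]]] & [T [F [P b]]]] & [T [F [F [P b]] ++ [P b]]]] & [T [F [P b]] % [T [F [P b]]]]]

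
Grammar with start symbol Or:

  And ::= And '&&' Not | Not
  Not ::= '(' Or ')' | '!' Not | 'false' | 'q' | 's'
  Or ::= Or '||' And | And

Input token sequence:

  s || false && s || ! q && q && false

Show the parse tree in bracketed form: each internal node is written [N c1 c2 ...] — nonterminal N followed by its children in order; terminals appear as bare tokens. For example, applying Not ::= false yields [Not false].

Or
Or || And
Or || And || And
And || And || And
Not || And || And
s || And || And
s || And && Not || And
s || Not && Not || And
s || false && Not || And
s || false && s || And
s || false && s || And && Not
s || false && s || And && Not && Not
s || false && s || Not && Not && Not
s || false && s || ! Not && Not && Not
s || false && s || ! q && Not && Not
s || false && s || ! q && q && Not
s || false && s || ! q && q && false

[Or [Or [Or [And [Not s]]] || [And [And [Not false]] && [Not s]]] || [And [And [And [Not ! [Not q]]] && [Not q]] && [Not false]]]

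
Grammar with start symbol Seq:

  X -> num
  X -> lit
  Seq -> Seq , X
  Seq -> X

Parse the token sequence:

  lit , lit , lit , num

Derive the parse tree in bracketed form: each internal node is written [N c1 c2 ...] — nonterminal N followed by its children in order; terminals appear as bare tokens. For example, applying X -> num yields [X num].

[Seq [Seq [Seq [Seq [X lit]] , [X lit]] , [X lit]] , [X num]]

Seq
Seq , X
Seq , X , X
Seq , X , X , X
X , X , X , X
lit , X , X , X
lit , lit , X , X
lit , lit , lit , X
lit , lit , lit , num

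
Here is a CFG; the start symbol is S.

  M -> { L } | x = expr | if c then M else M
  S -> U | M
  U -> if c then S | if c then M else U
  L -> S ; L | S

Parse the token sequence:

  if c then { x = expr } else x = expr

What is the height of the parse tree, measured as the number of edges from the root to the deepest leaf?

6

[S [M if c then [M { [L [S [M x = expr]]] }] else [M x = expr]]]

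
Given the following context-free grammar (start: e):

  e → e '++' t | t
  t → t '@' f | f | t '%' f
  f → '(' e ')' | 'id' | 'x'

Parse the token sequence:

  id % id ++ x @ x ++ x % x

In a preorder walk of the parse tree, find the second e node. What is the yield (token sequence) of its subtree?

id % id ++ x @ x

[e [e [e [t [t [f id]] % [f id]]] ++ [t [t [f x]] @ [f x]]] ++ [t [t [f x]] % [f x]]]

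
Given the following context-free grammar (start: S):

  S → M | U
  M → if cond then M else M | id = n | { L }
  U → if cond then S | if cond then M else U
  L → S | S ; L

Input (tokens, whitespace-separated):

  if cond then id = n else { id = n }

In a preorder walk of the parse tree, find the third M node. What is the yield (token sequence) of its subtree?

{ id = n }

[S [M if cond then [M id = n] else [M { [L [S [M id = n]]] }]]]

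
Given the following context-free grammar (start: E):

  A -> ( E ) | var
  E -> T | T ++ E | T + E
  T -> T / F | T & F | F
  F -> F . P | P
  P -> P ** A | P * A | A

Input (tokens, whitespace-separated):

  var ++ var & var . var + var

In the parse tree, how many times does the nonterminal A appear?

[E [T [F [P [A var]]]] ++ [E [T [T [F [P [A var]]]] & [F [F [P [A var]]] . [P [A var]]]] + [E [T [F [P [A var]]]]]]]

5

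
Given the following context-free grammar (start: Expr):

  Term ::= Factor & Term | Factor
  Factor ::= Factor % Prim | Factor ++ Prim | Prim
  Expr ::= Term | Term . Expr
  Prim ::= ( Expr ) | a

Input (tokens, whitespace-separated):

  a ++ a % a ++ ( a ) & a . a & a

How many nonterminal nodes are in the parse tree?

[Expr [Term [Factor [Factor [Factor [Factor [Prim a]] ++ [Prim a]] % [Prim a]] ++ [Prim ( [Expr [Term [Factor [Prim a]]]] )]] & [Term [Factor [Prim a]]]] . [Expr [Term [Factor [Prim a]] & [Term [Factor [Prim a]]]]]]

24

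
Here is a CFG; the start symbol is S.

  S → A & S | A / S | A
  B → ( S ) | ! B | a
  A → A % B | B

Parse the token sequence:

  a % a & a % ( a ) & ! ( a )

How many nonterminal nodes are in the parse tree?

[S [A [A [B a]] % [B a]] & [S [A [A [B a]] % [B ( [S [A [B a]]] )]] & [S [A [B ! [B ( [S [A [B a]]] )]]]]]]

20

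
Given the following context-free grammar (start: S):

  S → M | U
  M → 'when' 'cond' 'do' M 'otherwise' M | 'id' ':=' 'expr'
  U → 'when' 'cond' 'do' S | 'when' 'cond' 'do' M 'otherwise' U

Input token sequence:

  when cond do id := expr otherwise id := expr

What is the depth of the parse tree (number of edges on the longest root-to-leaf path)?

3

[S [M when cond do [M id := expr] otherwise [M id := expr]]]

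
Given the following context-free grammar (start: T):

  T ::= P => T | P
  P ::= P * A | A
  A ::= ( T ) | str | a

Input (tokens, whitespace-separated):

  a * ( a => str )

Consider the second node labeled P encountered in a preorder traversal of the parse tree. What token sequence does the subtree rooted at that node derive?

[T [P [P [A a]] * [A ( [T [P [A a]] => [T [P [A str]]]] )]]]

a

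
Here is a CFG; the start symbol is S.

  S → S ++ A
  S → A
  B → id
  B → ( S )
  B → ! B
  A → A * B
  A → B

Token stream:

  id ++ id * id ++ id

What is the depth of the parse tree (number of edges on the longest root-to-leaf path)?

5

[S [S [S [A [B id]]] ++ [A [A [B id]] * [B id]]] ++ [A [B id]]]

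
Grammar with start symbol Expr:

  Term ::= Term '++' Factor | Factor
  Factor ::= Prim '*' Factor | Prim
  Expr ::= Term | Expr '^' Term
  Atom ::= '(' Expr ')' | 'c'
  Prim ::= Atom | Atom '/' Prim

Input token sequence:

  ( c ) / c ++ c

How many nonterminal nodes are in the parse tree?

16

[Expr [Term [Term [Factor [Prim [Atom ( [Expr [Term [Factor [Prim [Atom c]]]]] )] / [Prim [Atom c]]]]] ++ [Factor [Prim [Atom c]]]]]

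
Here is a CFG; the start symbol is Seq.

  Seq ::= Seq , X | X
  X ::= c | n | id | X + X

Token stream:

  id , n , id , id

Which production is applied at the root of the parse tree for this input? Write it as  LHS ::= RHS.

Seq ::= Seq , X

[Seq [Seq [Seq [Seq [X id]] , [X n]] , [X id]] , [X id]]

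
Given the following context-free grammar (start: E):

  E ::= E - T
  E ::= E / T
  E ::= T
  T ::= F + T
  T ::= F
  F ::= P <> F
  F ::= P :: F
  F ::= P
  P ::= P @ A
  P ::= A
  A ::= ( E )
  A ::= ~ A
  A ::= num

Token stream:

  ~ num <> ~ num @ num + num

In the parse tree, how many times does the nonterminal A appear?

[E [T [F [P [A ~ [A num]]] <> [F [P [P [A ~ [A num]]] @ [A num]]]] + [T [F [P [A num]]]]]]

6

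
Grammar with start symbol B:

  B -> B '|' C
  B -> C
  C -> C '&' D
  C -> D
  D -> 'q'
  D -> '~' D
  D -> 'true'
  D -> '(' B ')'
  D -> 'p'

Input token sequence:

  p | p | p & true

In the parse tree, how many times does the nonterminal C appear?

4

[B [B [B [C [D p]]] | [C [D p]]] | [C [C [D p]] & [D true]]]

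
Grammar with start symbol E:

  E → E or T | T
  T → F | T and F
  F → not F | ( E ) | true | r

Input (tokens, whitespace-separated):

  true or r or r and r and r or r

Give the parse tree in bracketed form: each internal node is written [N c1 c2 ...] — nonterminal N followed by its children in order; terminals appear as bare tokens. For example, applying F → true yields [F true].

E
E or T
E or T or T
E or T or T or T
T or T or T or T
F or T or T or T
true or T or T or T
true or F or T or T
true or r or T or T
true or r or T and F or T
true or r or T and F and F or T
true or r or F and F and F or T
true or r or r and F and F or T
true or r or r and r and F or T
true or r or r and r and r or T
true or r or r and r and r or F
true or r or r and r and r or r

[E [E [E [E [T [F true]]] or [T [F r]]] or [T [T [T [F r]] and [F r]] and [F r]]] or [T [F r]]]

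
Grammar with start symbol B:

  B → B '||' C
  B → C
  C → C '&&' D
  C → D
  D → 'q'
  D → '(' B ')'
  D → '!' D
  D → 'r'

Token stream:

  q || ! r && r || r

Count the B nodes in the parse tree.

[B [B [B [C [D q]]] || [C [C [D ! [D r]]] && [D r]]] || [C [D r]]]

3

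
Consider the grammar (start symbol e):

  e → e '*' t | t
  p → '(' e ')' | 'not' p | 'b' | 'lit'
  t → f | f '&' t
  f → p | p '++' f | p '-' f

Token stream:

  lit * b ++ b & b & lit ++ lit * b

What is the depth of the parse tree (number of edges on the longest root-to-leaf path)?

[e [e [e [t [f [p lit]]]] * [t [f [p b] ++ [f [p b]]] & [t [f [p b]] & [t [f [p lit] ++ [f [p lit]]]]]]] * [t [f [p b]]]]

8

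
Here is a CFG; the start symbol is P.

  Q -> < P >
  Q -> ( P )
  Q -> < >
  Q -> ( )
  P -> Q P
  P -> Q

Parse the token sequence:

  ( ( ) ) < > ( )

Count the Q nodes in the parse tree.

4

[P [Q ( [P [Q ( )]] )] [P [Q < >] [P [Q ( )]]]]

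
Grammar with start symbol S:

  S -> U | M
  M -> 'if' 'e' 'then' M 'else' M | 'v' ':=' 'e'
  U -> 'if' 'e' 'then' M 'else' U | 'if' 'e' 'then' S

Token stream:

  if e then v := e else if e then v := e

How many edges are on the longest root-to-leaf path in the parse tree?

5

[S [U if e then [M v := e] else [U if e then [S [M v := e]]]]]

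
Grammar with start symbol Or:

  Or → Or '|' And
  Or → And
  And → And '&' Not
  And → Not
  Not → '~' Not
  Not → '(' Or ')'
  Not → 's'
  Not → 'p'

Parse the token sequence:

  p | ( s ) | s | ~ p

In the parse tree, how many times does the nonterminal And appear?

[Or [Or [Or [Or [And [Not p]]] | [And [Not ( [Or [And [Not s]]] )]]] | [And [Not s]]] | [And [Not ~ [Not p]]]]

5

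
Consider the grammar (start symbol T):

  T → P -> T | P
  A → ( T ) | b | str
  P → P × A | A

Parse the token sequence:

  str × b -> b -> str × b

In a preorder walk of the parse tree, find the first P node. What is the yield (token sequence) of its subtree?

[T [P [P [A str]] × [A b]] -> [T [P [A b]] -> [T [P [P [A str]] × [A b]]]]]

str × b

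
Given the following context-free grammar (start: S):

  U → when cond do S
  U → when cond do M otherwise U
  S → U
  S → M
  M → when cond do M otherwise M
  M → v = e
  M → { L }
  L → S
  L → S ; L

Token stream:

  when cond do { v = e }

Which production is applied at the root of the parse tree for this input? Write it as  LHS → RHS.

S → U

[S [U when cond do [S [M { [L [S [M v = e]]] }]]]]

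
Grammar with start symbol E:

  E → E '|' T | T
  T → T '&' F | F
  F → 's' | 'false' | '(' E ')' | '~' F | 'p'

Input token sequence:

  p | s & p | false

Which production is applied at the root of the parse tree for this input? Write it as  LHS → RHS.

[E [E [E [T [F p]]] | [T [T [F s]] & [F p]]] | [T [F false]]]

E → E '|' T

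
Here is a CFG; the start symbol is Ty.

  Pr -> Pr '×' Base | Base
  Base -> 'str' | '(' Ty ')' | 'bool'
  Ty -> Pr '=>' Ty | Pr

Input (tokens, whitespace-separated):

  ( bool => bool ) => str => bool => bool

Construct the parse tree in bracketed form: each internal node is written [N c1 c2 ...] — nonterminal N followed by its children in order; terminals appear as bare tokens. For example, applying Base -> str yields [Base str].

Ty
Pr => Ty
Base => Ty
( Ty ) => Ty
( Pr => Ty ) => Ty
( Base => Ty ) => Ty
( bool => Ty ) => Ty
( bool => Pr ) => Ty
( bool => Base ) => Ty
( bool => bool ) => Ty
( bool => bool ) => Pr => Ty
( bool => bool ) => Base => Ty
( bool => bool ) => str => Ty
( bool => bool ) => str => Pr => Ty
( bool => bool ) => str => Base => Ty
( bool => bool ) => str => bool => Ty
( bool => bool ) => str => bool => Pr
( bool => bool ) => str => bool => Base
( bool => bool ) => str => bool => bool

[Ty [Pr [Base ( [Ty [Pr [Base bool]] => [Ty [Pr [Base bool]]]] )]] => [Ty [Pr [Base str]] => [Ty [Pr [Base bool]] => [Ty [Pr [Base bool]]]]]]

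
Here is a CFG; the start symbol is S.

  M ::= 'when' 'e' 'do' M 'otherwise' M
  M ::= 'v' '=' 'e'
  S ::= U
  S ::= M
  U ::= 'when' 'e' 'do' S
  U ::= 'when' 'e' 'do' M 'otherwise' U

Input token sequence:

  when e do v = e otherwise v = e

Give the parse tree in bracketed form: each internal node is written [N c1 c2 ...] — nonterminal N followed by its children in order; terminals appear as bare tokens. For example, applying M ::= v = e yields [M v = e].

[S [M when e do [M v = e] otherwise [M v = e]]]

S
M
when e do M otherwise M
when e do v = e otherwise M
when e do v = e otherwise v = e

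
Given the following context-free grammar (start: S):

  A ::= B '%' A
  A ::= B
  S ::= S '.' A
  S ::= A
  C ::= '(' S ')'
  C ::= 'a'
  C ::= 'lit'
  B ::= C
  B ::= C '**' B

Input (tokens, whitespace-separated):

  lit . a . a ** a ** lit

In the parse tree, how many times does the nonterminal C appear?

5

[S [S [S [A [B [C lit]]]] . [A [B [C a]]]] . [A [B [C a] ** [B [C a] ** [B [C lit]]]]]]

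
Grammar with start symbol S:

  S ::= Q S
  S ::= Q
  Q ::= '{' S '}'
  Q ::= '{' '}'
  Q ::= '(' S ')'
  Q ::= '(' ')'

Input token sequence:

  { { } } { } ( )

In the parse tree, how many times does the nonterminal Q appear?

4

[S [Q { [S [Q { }]] }] [S [Q { }] [S [Q ( )]]]]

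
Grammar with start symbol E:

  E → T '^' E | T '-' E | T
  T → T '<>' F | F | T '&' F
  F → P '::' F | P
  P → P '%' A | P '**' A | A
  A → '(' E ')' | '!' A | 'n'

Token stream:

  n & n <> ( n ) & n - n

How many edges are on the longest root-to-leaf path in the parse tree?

11

[E [T [T [T [T [F [P [A n]]]] & [F [P [A n]]]] <> [F [P [A ( [E [T [F [P [A n]]]]] )]]]] & [F [P [A n]]]] - [E [T [F [P [A n]]]]]]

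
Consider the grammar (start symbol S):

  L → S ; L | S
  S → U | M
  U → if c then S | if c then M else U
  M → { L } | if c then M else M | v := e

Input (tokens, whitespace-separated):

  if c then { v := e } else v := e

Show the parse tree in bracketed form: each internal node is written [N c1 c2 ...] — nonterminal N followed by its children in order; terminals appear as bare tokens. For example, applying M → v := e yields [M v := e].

[S [M if c then [M { [L [S [M v := e]]] }] else [M v := e]]]

S
M
if c then M else M
if c then { L } else M
if c then { S } else M
if c then { M } else M
if c then { v := e } else M
if c then { v := e } else v := e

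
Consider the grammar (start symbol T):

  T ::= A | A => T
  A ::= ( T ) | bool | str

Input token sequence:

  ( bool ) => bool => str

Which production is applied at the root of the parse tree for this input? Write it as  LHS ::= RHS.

[T [A ( [T [A bool]] )] => [T [A bool] => [T [A str]]]]

T ::= A => T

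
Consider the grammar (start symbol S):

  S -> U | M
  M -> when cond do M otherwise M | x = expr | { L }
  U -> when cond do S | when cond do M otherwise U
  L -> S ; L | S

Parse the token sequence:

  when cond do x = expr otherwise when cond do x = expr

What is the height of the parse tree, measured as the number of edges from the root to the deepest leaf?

[S [U when cond do [M x = expr] otherwise [U when cond do [S [M x = expr]]]]]

5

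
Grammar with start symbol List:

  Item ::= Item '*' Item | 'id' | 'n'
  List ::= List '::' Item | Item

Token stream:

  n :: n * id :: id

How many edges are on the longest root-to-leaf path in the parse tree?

4

[List [List [List [Item n]] :: [Item [Item n] * [Item id]]] :: [Item id]]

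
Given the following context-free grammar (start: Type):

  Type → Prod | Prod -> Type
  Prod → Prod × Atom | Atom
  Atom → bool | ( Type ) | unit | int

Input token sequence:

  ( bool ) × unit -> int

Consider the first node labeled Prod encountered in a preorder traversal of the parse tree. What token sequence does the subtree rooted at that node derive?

[Type [Prod [Prod [Atom ( [Type [Prod [Atom bool]]] )]] × [Atom unit]] -> [Type [Prod [Atom int]]]]

( bool ) × unit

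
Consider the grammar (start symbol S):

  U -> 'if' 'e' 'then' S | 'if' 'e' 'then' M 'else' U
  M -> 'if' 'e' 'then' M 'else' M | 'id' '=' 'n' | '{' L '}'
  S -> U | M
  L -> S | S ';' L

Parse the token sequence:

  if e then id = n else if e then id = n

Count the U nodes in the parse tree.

2

[S [U if e then [M id = n] else [U if e then [S [M id = n]]]]]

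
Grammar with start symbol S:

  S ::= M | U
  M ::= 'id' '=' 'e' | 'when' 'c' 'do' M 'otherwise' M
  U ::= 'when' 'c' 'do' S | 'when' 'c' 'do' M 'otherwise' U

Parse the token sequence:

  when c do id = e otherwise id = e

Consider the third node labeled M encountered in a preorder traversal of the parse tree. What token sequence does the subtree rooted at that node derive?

[S [M when c do [M id = e] otherwise [M id = e]]]

id = e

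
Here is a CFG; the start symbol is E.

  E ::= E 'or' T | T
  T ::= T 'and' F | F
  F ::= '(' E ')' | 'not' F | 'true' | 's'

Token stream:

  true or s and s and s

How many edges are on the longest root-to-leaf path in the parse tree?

5

[E [E [T [F true]]] or [T [T [T [F s]] and [F s]] and [F s]]]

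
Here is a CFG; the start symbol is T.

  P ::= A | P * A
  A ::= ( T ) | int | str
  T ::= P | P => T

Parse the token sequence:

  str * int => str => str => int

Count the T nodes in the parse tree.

4

[T [P [P [A str]] * [A int]] => [T [P [A str]] => [T [P [A str]] => [T [P [A int]]]]]]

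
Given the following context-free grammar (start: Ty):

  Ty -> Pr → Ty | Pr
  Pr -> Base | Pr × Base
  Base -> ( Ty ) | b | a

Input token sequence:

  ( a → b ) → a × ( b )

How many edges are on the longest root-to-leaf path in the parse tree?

7

[Ty [Pr [Base ( [Ty [Pr [Base a]] → [Ty [Pr [Base b]]]] )]] → [Ty [Pr [Pr [Base a]] × [Base ( [Ty [Pr [Base b]]] )]]]]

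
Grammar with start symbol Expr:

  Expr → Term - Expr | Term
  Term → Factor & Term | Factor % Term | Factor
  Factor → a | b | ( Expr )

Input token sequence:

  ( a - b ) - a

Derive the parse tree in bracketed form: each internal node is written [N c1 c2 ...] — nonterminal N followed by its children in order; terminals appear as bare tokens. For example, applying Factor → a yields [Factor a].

Expr
Term - Expr
Factor - Expr
( Expr ) - Expr
( Term - Expr ) - Expr
( Factor - Expr ) - Expr
( a - Expr ) - Expr
( a - Term ) - Expr
( a - Factor ) - Expr
( a - b ) - Expr
( a - b ) - Term
( a - b ) - Factor
( a - b ) - a

[Expr [Term [Factor ( [Expr [Term [Factor a]] - [Expr [Term [Factor b]]]] )]] - [Expr [Term [Factor a]]]]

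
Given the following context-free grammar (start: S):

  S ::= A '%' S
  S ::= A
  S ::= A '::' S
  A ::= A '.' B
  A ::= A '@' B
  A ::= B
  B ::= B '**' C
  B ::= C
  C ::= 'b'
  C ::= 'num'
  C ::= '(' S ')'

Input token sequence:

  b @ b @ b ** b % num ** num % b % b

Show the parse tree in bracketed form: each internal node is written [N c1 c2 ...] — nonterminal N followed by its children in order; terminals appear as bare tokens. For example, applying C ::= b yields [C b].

[S [A [A [A [B [C b]]] @ [B [C b]]] @ [B [B [C b]] ** [C b]]] % [S [A [B [B [C num]] ** [C num]]] % [S [A [B [C b]]] % [S [A [B [C b]]]]]]]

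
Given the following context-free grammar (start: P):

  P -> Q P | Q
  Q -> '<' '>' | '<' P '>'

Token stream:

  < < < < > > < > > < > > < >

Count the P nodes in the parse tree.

7

[P [Q < [P [Q < [P [Q < [P [Q < >]] >] [P [Q < >]]] >] [P [Q < >]]] >] [P [Q < >]]]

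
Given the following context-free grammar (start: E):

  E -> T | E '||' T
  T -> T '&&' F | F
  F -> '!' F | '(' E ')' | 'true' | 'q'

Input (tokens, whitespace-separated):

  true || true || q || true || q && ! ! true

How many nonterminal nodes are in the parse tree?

19

[E [E [E [E [E [T [F true]]] || [T [F true]]] || [T [F q]]] || [T [F true]]] || [T [T [F q]] && [F ! [F ! [F true]]]]]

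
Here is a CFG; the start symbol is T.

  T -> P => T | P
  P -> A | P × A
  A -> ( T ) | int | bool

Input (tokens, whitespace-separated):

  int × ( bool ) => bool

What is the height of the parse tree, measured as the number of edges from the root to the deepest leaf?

[T [P [P [A int]] × [A ( [T [P [A bool]]] )]] => [T [P [A bool]]]]

6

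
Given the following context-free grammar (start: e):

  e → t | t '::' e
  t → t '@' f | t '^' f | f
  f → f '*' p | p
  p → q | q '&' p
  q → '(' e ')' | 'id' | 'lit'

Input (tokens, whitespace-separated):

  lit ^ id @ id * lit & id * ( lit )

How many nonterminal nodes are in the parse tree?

26

[e [t [t [t [f [p [q lit]]]] ^ [f [p [q id]]]] @ [f [f [f [p [q id]]] * [p [q lit] & [p [q id]]]] * [p [q ( [e [t [f [p [q lit]]]]] )]]]]]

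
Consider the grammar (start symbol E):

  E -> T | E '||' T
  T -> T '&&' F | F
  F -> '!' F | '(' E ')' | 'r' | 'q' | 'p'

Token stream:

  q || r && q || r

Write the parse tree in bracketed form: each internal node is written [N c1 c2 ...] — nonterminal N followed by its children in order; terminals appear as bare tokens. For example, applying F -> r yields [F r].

E
E || T
E || T || T
T || T || T
F || T || T
q || T || T
q || T && F || T
q || F && F || T
q || r && F || T
q || r && q || T
q || r && q || F
q || r && q || r

[E [E [E [T [F q]]] || [T [T [F r]] && [F q]]] || [T [F r]]]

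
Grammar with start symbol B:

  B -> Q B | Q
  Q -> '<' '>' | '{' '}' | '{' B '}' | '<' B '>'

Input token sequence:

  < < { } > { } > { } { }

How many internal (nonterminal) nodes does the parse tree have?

[B [Q < [B [Q < [B [Q { }]] >] [B [Q { }]]] >] [B [Q { }] [B [Q { }]]]]

12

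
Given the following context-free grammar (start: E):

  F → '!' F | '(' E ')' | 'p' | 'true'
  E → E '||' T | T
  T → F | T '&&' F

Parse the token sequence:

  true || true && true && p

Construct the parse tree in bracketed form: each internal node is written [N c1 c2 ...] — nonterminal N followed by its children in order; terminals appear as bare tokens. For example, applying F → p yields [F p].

[E [E [T [F true]]] || [T [T [T [F true]] && [F true]] && [F p]]]

E
E || T
T || T
F || T
true || T
true || T && F
true || T && F && F
true || F && F && F
true || true && F && F
true || true && true && F
true || true && true && p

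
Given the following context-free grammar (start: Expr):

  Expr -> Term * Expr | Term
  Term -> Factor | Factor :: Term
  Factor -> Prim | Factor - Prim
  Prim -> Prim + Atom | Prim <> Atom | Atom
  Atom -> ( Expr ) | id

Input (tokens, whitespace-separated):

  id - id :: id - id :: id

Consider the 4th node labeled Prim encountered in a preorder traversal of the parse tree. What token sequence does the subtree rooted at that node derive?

[Expr [Term [Factor [Factor [Prim [Atom id]]] - [Prim [Atom id]]] :: [Term [Factor [Factor [Prim [Atom id]]] - [Prim [Atom id]]] :: [Term [Factor [Prim [Atom id]]]]]]]

id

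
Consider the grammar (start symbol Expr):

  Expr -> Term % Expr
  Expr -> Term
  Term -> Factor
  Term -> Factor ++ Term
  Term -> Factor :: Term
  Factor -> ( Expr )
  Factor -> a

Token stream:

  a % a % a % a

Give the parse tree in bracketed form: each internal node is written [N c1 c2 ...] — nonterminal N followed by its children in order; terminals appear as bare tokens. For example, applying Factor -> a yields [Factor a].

[Expr [Term [Factor a]] % [Expr [Term [Factor a]] % [Expr [Term [Factor a]] % [Expr [Term [Factor a]]]]]]

Expr
Term % Expr
Factor % Expr
a % Expr
a % Term % Expr
a % Factor % Expr
a % a % Expr
a % a % Term % Expr
a % a % Factor % Expr
a % a % a % Expr
a % a % a % Term
a % a % a % Factor
a % a % a % a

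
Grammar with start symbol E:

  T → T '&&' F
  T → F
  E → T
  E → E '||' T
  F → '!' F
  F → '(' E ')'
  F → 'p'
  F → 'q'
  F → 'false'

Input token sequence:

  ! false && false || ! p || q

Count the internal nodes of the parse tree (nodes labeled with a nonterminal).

[E [E [E [T [T [F ! [F false]]] && [F false]]] || [T [F ! [F p]]]] || [T [F q]]]

13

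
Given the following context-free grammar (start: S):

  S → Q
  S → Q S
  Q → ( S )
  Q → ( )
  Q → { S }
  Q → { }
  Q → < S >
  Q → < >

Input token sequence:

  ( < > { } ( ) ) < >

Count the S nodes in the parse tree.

5

[S [Q ( [S [Q < >] [S [Q { }] [S [Q ( )]]]] )] [S [Q < >]]]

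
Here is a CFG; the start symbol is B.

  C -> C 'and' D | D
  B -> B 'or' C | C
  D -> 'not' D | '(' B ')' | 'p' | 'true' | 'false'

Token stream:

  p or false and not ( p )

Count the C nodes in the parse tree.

4

[B [B [C [D p]]] or [C [C [D false]] and [D not [D ( [B [C [D p]]] )]]]]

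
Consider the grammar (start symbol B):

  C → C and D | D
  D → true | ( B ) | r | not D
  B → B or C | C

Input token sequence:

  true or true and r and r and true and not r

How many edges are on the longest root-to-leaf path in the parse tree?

[B [B [C [D true]]] or [C [C [C [C [C [D true]] and [D r]] and [D r]] and [D true]] and [D not [D r]]]]

7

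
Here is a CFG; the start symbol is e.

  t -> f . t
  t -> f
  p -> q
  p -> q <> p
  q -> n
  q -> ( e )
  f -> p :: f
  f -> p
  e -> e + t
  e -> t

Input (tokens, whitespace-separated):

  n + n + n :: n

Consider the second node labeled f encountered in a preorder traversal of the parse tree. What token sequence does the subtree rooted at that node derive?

[e [e [e [t [f [p [q n]]]]] + [t [f [p [q n]]]]] + [t [f [p [q n]] :: [f [p [q n]]]]]]

n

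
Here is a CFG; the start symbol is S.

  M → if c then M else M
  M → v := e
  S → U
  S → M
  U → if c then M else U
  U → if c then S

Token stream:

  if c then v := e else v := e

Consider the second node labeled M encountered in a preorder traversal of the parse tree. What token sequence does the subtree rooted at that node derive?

v := e

[S [M if c then [M v := e] else [M v := e]]]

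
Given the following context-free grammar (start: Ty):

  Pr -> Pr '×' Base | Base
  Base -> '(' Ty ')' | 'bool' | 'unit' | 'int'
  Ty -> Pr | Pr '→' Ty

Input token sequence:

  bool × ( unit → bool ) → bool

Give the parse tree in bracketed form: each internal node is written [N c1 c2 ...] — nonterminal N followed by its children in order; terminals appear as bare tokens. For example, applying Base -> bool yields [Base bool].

[Ty [Pr [Pr [Base bool]] × [Base ( [Ty [Pr [Base unit]] → [Ty [Pr [Base bool]]]] )]] → [Ty [Pr [Base bool]]]]

Ty
Pr → Ty
Pr × Base → Ty
Base × Base → Ty
bool × Base → Ty
bool × ( Ty ) → Ty
bool × ( Pr → Ty ) → Ty
bool × ( Base → Ty ) → Ty
bool × ( unit → Ty ) → Ty
bool × ( unit → Pr ) → Ty
bool × ( unit → Base ) → Ty
bool × ( unit → bool ) → Ty
bool × ( unit → bool ) → Pr
bool × ( unit → bool ) → Base
bool × ( unit → bool ) → bool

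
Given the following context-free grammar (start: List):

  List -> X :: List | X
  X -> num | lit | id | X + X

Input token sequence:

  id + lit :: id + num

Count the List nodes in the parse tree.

[List [X [X id] + [X lit]] :: [List [X [X id] + [X num]]]]

2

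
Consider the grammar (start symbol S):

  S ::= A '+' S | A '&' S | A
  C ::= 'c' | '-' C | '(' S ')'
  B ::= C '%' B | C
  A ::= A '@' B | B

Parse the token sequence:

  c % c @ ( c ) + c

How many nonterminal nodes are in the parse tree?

[S [A [A [B [C c] % [B [C c]]]] @ [B [C ( [S [A [B [C c]]]] )]]] + [S [A [B [C c]]]]]

17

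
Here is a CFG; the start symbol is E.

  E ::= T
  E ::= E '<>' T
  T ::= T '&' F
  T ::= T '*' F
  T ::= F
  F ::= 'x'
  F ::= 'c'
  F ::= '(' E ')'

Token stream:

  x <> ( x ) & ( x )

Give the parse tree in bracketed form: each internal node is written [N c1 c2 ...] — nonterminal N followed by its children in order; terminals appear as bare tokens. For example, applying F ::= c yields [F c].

E
E <> T
T <> T
F <> T
x <> T
x <> T & F
x <> F & F
x <> ( E ) & F
x <> ( T ) & F
x <> ( F ) & F
x <> ( x ) & F
x <> ( x ) & ( E )
x <> ( x ) & ( T )
x <> ( x ) & ( F )
x <> ( x ) & ( x )

[E [E [T [F x]]] <> [T [T [F ( [E [T [F x]]] )]] & [F ( [E [T [F x]]] )]]]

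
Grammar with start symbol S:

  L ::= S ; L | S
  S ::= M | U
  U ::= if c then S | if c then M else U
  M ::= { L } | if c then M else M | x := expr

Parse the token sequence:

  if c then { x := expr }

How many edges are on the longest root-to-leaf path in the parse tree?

7

[S [U if c then [S [M { [L [S [M x := expr]]] }]]]]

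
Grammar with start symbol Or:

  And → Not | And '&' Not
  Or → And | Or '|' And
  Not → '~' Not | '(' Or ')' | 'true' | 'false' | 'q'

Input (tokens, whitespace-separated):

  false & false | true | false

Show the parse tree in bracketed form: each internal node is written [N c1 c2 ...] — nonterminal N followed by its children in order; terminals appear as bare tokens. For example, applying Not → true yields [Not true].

[Or [Or [Or [And [And [Not false]] & [Not false]]] | [And [Not true]]] | [And [Not false]]]

Or
Or | And
Or | And | And
And | And | And
And & Not | And | And
Not & Not | And | And
false & Not | And | And
false & false | And | And
false & false | Not | And
false & false | true | And
false & false | true | Not
false & false | true | false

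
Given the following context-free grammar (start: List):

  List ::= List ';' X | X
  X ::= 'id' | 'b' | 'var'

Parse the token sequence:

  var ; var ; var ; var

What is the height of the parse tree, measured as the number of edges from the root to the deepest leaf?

5

[List [List [List [List [X var]] ; [X var]] ; [X var]] ; [X var]]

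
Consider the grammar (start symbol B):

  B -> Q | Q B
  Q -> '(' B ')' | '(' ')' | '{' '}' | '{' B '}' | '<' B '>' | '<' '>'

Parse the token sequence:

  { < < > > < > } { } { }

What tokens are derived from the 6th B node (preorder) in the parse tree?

[B [Q { [B [Q < [B [Q < >]] >] [B [Q < >]]] }] [B [Q { }] [B [Q { }]]]]

{ }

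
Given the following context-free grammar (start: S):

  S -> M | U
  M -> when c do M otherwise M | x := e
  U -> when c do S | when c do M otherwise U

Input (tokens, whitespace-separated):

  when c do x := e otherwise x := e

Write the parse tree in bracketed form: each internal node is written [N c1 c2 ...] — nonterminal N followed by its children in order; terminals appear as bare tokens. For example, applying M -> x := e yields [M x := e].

S
M
when c do M otherwise M
when c do x := e otherwise M
when c do x := e otherwise x := e

[S [M when c do [M x := e] otherwise [M x := e]]]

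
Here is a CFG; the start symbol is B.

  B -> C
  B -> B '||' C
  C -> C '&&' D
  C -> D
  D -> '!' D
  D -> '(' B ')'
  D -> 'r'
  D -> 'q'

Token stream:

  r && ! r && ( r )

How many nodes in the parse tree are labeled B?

[B [C [C [C [D r]] && [D ! [D r]]] && [D ( [B [C [D r]]] )]]]

2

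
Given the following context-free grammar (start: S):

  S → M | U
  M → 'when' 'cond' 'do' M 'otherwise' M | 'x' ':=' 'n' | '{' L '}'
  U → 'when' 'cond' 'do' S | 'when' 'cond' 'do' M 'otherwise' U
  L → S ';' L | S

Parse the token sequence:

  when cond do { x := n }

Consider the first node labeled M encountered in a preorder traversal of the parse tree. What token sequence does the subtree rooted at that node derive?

{ x := n }

[S [U when cond do [S [M { [L [S [M x := n]]] }]]]]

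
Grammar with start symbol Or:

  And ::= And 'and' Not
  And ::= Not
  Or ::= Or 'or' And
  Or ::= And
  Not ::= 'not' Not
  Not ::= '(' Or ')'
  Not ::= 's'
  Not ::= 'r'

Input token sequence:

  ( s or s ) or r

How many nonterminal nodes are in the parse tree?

[Or [Or [And [Not ( [Or [Or [And [Not s]]] or [And [Not s]]] )]]] or [And [Not r]]]

12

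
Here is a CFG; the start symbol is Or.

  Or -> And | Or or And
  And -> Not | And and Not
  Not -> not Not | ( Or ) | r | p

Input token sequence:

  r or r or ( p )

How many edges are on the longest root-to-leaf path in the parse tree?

6

[Or [Or [Or [And [Not r]]] or [And [Not r]]] or [And [Not ( [Or [And [Not p]]] )]]]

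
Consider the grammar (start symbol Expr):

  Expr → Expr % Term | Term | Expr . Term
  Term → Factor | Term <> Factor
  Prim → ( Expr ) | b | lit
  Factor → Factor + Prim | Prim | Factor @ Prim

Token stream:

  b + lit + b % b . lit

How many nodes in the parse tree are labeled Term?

[Expr [Expr [Expr [Term [Factor [Factor [Factor [Prim b]] + [Prim lit]] + [Prim b]]]] % [Term [Factor [Prim b]]]] . [Term [Factor [Prim lit]]]]

3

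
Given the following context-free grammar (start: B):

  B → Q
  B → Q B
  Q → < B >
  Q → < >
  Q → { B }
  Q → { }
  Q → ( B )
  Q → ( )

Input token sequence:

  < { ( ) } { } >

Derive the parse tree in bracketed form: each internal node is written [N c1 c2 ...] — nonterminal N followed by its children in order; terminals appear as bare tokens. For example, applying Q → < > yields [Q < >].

B
Q
< B >
< Q B >
< { B } B >
< { Q } B >
< { ( ) } B >
< { ( ) } Q >
< { ( ) } { } >

[B [Q < [B [Q { [B [Q ( )]] }] [B [Q { }]]] >]]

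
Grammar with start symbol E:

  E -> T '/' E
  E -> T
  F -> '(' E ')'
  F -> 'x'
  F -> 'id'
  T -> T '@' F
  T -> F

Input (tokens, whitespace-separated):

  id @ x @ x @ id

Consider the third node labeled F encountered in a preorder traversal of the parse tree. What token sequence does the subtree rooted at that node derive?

x

[E [T [T [T [T [F id]] @ [F x]] @ [F x]] @ [F id]]]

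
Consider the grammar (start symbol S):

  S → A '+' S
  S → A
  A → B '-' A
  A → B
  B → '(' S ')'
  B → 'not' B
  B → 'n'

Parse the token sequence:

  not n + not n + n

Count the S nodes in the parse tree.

3

[S [A [B not [B n]]] + [S [A [B not [B n]]] + [S [A [B n]]]]]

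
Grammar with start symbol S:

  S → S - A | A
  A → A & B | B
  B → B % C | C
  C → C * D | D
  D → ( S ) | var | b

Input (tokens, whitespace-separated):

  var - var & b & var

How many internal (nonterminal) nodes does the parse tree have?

18

[S [S [A [B [C [D var]]]]] - [A [A [A [B [C [D var]]]] & [B [C [D b]]]] & [B [C [D var]]]]]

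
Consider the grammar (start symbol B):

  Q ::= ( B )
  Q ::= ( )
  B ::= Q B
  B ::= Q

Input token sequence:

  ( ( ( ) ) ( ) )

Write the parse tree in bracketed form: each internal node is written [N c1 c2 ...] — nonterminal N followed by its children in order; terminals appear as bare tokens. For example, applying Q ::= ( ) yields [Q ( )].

B
Q
( B )
( Q B )
( ( B ) B )
( ( Q ) B )
( ( ( ) ) B )
( ( ( ) ) Q )
( ( ( ) ) ( ) )

[B [Q ( [B [Q ( [B [Q ( )]] )] [B [Q ( )]]] )]]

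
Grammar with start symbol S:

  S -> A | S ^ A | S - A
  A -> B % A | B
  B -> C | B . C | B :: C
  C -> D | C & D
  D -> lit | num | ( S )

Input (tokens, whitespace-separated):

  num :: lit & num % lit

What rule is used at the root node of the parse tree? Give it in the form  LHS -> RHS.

[S [A [B [B [C [D num]]] :: [C [C [D lit]] & [D num]]] % [A [B [C [D lit]]]]]]

S -> A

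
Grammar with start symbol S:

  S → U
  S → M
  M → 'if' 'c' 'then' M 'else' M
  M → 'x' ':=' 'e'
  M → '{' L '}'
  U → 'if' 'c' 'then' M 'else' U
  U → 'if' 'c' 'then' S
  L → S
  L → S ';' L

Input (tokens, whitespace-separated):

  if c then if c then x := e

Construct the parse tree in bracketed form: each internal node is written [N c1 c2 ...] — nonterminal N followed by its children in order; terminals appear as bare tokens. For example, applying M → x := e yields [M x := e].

S
U
if c then S
if c then U
if c then if c then S
if c then if c then M
if c then if c then x := e

[S [U if c then [S [U if c then [S [M x := e]]]]]]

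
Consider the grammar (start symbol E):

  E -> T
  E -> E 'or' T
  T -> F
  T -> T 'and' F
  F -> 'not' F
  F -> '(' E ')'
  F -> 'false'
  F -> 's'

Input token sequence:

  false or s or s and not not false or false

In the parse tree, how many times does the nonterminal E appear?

4

[E [E [E [E [T [F false]]] or [T [F s]]] or [T [T [F s]] and [F not [F not [F false]]]]] or [T [F false]]]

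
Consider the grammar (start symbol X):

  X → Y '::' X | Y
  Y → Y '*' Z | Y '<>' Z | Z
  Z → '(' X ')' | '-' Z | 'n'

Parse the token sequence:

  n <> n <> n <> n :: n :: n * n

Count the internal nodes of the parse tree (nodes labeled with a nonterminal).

[X [Y [Y [Y [Y [Z n]] <> [Z n]] <> [Z n]] <> [Z n]] :: [X [Y [Z n]] :: [X [Y [Y [Z n]] * [Z n]]]]]

17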